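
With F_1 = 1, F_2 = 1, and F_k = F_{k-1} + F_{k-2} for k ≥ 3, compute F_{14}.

377

Iterating the recurrence up to F_{10} = 55 and F_{9} = 34:
F_{11} = F_{10} + F_{9} = 55 + 34 = 89
F_{12} = F_{11} + F_{10} = 89 + 55 = 144
F_{13} = F_{12} + F_{11} = 144 + 89 = 233
F_{14} = F_{13} + F_{12} = 233 + 144 = 377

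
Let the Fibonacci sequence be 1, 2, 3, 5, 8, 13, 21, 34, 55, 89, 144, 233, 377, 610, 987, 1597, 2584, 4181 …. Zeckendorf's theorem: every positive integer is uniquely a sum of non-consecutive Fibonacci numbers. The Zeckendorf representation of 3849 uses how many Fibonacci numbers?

2584 ≤ 3849 < 4181, so take 2584; remainder 1265
987 ≤ 1265 < 1597, so take 987; remainder 278
233 ≤ 278 < 377, so take 233; remainder 45
34 ≤ 45 < 55, so take 34; remainder 11
8 ≤ 11 < 13, so take 8; remainder 3
3 ≤ 3 < 5, so take 3; remainder 0
3849 = 2584 + 987 + 233 + 34 + 8 + 3, which has 6 terms.

6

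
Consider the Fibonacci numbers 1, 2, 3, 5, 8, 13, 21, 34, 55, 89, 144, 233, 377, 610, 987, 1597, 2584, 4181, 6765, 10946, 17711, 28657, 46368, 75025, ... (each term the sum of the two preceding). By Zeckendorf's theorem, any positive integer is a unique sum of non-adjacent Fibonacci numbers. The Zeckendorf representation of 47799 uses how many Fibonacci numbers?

7

Greedy algorithm:
47799: greatest Fibonacci not exceeding it is 46368, leaving 1431
1431: greatest Fibonacci not exceeding it is 987, leaving 444
444: greatest Fibonacci not exceeding it is 377, leaving 67
67: greatest Fibonacci not exceeding it is 55, leaving 12
12: greatest Fibonacci not exceeding it is 8, leaving 4
4: greatest Fibonacci not exceeding it is 3, leaving 1
1: greatest Fibonacci not exceeding it is 1, leaving 0
47799 = 46368 + 987 + 377 + 55 + 8 + 3 + 1, which has 7 terms.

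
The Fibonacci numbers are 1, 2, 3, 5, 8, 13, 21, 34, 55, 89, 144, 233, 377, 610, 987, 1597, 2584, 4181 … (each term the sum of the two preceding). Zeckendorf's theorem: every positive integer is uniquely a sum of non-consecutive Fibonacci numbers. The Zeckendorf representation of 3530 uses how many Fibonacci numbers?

6

largest Fibonacci ≤ 3530 is 2584; 3530 − 2584 = 946
largest Fibonacci ≤ 946 is 610; 946 − 610 = 336
largest Fibonacci ≤ 336 is 233; 336 − 233 = 103
largest Fibonacci ≤ 103 is 89; 103 − 89 = 14
largest Fibonacci ≤ 14 is 13; 14 − 13 = 1
largest Fibonacci ≤ 1 is 1; 1 − 1 = 0
3530 = 2584 + 610 + 233 + 89 + 13 + 1, which has 6 terms.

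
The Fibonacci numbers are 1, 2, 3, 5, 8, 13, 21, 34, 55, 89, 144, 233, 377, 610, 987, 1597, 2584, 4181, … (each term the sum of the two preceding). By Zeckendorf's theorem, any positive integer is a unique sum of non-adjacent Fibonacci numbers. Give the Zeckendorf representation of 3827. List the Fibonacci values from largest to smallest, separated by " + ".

2584 + 987 + 233 + 21 + 2

Greedy algorithm:
subtract 2584 from 3827: 1243 remains
subtract 987 from 1243: 256 remains
subtract 233 from 256: 23 remains
subtract 21 from 23: 2 remains
subtract 2 from 2: 0 remains
So 3827 = 2584 + 987 + 233 + 21 + 2, with no two terms consecutive in the sequence.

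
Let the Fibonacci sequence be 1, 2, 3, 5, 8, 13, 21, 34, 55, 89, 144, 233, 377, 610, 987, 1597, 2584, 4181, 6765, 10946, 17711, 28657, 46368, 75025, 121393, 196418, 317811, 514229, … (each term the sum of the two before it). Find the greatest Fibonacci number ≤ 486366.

317811 ≤ 486366 < 514229, so the largest Fibonacci number not exceeding 486366 is 317811.

317811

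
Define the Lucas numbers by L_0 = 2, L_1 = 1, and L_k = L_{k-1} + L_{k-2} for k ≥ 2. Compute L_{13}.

Iterating the recurrence up to L_{6} = 18 and L_{5} = 11:
L_{7} = L_{6} + L_{5} = 18 + 11 = 29
L_{8} = L_{7} + L_{6} = 29 + 18 = 47
L_{9} = L_{8} + L_{7} = 47 + 29 = 76
L_{10} = L_{9} + L_{8} = 76 + 47 = 123
L_{11} = L_{10} + L_{9} = 123 + 76 = 199
L_{12} = L_{11} + L_{10} = 199 + 123 = 322
L_{13} = L_{12} + L_{11} = 322 + 199 = 521

521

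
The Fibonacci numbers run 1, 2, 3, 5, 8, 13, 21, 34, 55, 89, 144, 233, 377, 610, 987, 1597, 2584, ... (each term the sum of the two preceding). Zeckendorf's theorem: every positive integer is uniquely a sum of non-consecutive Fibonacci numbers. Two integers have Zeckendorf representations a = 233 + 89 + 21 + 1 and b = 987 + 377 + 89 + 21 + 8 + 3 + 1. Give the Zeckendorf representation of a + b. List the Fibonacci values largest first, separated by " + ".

The two numbers are 344 and 1486, so their sum is 1830.
largest Fibonacci ≤ 1830 is 1597; 1830 − 1597 = 233
largest Fibonacci ≤ 233 is 233; 233 − 233 = 0

1597 + 233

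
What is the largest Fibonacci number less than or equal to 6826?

6765 ≤ 6826 < 10946, so the largest Fibonacci number not exceeding 6826 is 6765.

6765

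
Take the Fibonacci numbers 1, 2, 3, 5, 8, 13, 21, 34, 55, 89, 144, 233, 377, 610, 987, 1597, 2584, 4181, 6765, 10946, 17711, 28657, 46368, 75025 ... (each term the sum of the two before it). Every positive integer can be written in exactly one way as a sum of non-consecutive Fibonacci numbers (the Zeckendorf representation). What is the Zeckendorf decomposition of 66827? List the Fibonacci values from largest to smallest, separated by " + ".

46368 + 17711 + 2584 + 144 + 13 + 5 + 2

Repeatedly subtract the largest Fibonacci number that fits:
take 46368 (≤ 66827); 66827 − 46368 = 20459
take 17711 (≤ 20459); 20459 − 17711 = 2748
take 2584 (≤ 2748); 2748 − 2584 = 164
take 144 (≤ 164); 164 − 144 = 20
take 13 (≤ 20); 20 − 13 = 7
take 5 (≤ 7); 7 − 5 = 2
take 2 (≤ 2); 2 − 2 = 0
So 66827 = 46368 + 17711 + 2584 + 144 + 13 + 5 + 2, with no two terms consecutive in the sequence.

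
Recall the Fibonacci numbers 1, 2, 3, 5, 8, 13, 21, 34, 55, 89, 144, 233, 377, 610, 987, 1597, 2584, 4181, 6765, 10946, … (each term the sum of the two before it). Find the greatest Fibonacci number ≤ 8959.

6765 ≤ 8959 < 10946, so the largest Fibonacci number not exceeding 8959 is 6765.

6765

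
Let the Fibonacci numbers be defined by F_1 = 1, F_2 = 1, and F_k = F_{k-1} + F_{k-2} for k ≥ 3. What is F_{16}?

987

Iterating the recurrence up to F_{12} = 144 and F_{11} = 89:
F_{13} = F_{12} + F_{11} = 144 + 89 = 233
F_{14} = F_{13} + F_{12} = 233 + 144 = 377
F_{15} = F_{14} + F_{13} = 377 + 233 = 610
F_{16} = F_{15} + F_{14} = 610 + 377 = 987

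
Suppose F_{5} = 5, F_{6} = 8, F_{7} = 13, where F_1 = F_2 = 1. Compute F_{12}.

144

By the addition formula F_{m+n} = F_m F_{n+1} + F_{m−1} F_n with m=6, n=6: F_{12} = 8·13 + 5·8 = 104 + 40 = 144.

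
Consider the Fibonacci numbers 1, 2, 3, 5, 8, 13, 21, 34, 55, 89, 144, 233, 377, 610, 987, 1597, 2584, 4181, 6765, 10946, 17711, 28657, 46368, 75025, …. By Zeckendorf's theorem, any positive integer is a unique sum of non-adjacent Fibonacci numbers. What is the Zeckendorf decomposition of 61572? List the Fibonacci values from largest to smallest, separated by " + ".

46368 + 10946 + 4181 + 55 + 21 + 1

46368 ≤ 61572 < 75025, so take 46368; remainder 15204
10946 ≤ 15204 < 17711, so take 10946; remainder 4258
4181 ≤ 4258 < 6765, so take 4181; remainder 77
55 ≤ 77 < 89, so take 55; remainder 22
21 ≤ 22 < 34, so take 21; remainder 1
1 ≤ 1 < 2, so take 1; remainder 0
So 61572 = 46368 + 10946 + 4181 + 55 + 21 + 1, with no two terms consecutive in the sequence.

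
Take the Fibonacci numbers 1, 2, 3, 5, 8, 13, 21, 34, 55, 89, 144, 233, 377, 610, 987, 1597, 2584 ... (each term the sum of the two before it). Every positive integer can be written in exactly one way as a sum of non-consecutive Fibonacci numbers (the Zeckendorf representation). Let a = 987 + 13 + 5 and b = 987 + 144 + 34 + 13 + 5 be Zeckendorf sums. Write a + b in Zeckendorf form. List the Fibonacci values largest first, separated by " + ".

The two numbers are 1005 and 1183, so their sum is 2188.
Greedy algorithm:
1597 ≤ 2188 < 2584, so take 1597; remainder 591
377 ≤ 591 < 610, so take 377; remainder 214
144 ≤ 214 < 233, so take 144; remainder 70
55 ≤ 70 < 89, so take 55; remainder 15
13 ≤ 15 < 21, so take 13; remainder 2
2 ≤ 2 < 3, so take 2; remainder 0

1597 + 377 + 144 + 55 + 13 + 2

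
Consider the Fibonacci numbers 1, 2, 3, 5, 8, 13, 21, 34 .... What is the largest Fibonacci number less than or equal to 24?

21

21 ≤ 24 < 34, so the largest Fibonacci number not exceeding 24 is 21.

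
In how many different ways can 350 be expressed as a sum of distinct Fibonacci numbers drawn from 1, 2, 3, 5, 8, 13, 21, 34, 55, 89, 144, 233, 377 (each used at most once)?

Starting from the Zeckendorf form and repeatedly splitting a term F_k into F_{k−1} + F_{k−2} (when neither is already used) reaches every representation.
350 = 233+89+21+5+2 = 233+89+13+8+5+2 = 233+55+34+21+5+2 = … (3 more), for 6 in all.

6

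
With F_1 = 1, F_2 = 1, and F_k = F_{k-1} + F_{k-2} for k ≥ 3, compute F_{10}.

55

Iterating the recurrence up to F_{6} = 8 and F_{5} = 5:
F_{7} = F_{6} + F_{5} = 8 + 5 = 13
F_{8} = F_{7} + F_{6} = 13 + 8 = 21
F_{9} = F_{8} + F_{7} = 21 + 13 = 34
F_{10} = F_{9} + F_{8} = 34 + 21 = 55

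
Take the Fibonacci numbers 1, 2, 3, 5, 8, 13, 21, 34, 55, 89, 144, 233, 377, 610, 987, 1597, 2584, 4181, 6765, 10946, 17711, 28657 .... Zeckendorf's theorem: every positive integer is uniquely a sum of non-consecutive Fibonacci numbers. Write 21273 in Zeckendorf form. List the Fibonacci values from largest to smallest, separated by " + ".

Greedy algorithm:
take 17711 (≤ 21273); 21273 − 17711 = 3562
take 2584 (≤ 3562); 3562 − 2584 = 978
take 610 (≤ 978); 978 − 610 = 368
take 233 (≤ 368); 368 − 233 = 135
take 89 (≤ 135); 135 − 89 = 46
take 34 (≤ 46); 46 − 34 = 12
take 8 (≤ 12); 12 − 8 = 4
take 3 (≤ 4); 4 − 3 = 1
take 1 (≤ 1); 1 − 1 = 0
So 21273 = 17711 + 2584 + 610 + 233 + 89 + 34 + 8 + 3 + 1, with no two terms consecutive in the sequence.

17711 + 2584 + 610 + 233 + 89 + 34 + 8 + 3 + 1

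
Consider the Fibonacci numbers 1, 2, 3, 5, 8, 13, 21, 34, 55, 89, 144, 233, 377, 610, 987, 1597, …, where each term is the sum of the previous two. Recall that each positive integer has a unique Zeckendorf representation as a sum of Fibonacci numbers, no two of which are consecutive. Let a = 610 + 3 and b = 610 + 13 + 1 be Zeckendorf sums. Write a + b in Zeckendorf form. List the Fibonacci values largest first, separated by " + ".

987 + 233 + 13 + 3 + 1

The two numbers are 613 and 624, so their sum is 1237.
take 987 (≤ 1237); 1237 − 987 = 250
take 233 (≤ 250); 250 − 233 = 17
take 13 (≤ 17); 17 − 13 = 4
take 3 (≤ 4); 4 − 3 = 1
take 1 (≤ 1); 1 − 1 = 0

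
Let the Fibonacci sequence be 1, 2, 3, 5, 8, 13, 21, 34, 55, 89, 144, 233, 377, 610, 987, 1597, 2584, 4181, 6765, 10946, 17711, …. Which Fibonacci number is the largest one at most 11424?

10946

10946 ≤ 11424 < 17711, so the largest Fibonacci number not exceeding 11424 is 10946.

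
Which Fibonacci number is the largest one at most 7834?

6765

6765 ≤ 7834 < 10946, so the largest Fibonacci number not exceeding 7834 is 6765.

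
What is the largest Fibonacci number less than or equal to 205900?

196418

196418 ≤ 205900 < 317811, so the largest Fibonacci number not exceeding 205900 is 196418.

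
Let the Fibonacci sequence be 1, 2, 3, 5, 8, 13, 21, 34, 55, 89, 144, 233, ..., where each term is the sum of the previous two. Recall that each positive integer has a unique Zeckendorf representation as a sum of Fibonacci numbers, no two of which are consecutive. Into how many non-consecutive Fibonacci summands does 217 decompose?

take 144 (≤ 217); 217 − 144 = 73
take 55 (≤ 73); 73 − 55 = 18
take 13 (≤ 18); 18 − 13 = 5
take 5 (≤ 5); 5 − 5 = 0
217 = 144 + 55 + 13 + 5, which has 4 terms.

4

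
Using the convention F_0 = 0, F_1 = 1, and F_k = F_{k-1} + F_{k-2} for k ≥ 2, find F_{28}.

317811

Iterating the recurrence up to F_{21} = 10946 and F_{20} = 6765:
F_{22} = F_{21} + F_{20} = 10946 + 6765 = 17711
F_{23} = F_{22} + F_{21} = 17711 + 10946 = 28657
F_{24} = F_{23} + F_{22} = 28657 + 17711 = 46368
F_{25} = F_{24} + F_{23} = 46368 + 28657 = 75025
F_{26} = F_{25} + F_{24} = 75025 + 46368 = 121393
F_{27} = F_{26} + F_{25} = 121393 + 75025 = 196418
F_{28} = F_{27} + F_{26} = 196418 + 121393 = 317811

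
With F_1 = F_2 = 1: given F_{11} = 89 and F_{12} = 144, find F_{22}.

17711

By the doubling identity F_{2k} = F_k(2F_{k+1} − F_k): F_{22} = 89·(2·144 − 89) = 89·199 = 17711.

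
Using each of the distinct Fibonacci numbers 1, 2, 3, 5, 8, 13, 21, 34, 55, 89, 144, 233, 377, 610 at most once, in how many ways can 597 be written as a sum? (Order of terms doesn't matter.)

13

Each representation comes from the Zeckendorf form by replacing some F_k with F_{k−1} + F_{k−2} where possible.
597 = 377+144+55+21 = 377+144+55+13+8 = 377+144+55+13+5+3 = 377+144+34+21+13+8 = … (9 more), for 13 in all.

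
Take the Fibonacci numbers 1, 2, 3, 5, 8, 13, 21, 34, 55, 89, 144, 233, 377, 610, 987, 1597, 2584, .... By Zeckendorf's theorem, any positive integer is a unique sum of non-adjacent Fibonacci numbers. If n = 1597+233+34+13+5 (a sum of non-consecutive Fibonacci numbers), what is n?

1597+233+34+13+5 = 1882.

1882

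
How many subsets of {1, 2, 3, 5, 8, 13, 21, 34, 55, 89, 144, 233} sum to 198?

Each representation comes from the Zeckendorf form by replacing some F_k with F_{k−1} + F_{k−2} where possible.
198 = 144+34+13+5+2 = 89+55+34+13+5+2 — 2 representations.

2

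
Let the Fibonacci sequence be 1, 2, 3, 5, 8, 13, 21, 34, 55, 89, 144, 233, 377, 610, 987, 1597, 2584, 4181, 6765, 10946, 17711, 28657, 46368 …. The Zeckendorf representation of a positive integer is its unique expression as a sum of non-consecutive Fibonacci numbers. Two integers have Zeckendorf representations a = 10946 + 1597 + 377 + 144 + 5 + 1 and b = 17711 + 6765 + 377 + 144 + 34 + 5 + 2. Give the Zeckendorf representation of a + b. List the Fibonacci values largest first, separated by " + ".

The two numbers are 13070 and 25038, so their sum is 38108.
Repeatedly subtract the largest Fibonacci number that fits:
38108 − 28657 = 9451
9451 − 6765 = 2686
2686 − 2584 = 102
102 − 89 = 13
13 − 13 = 0

28657 + 6765 + 2584 + 89 + 13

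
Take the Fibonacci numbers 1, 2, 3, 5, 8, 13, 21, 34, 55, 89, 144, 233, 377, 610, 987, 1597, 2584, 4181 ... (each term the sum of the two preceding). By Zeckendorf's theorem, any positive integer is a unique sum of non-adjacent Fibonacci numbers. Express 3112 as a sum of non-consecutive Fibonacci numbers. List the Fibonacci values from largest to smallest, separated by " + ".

2584 ≤ 3112 < 4181, so take 2584; remainder 528
377 ≤ 528 < 610, so take 377; remainder 151
144 ≤ 151 < 233, so take 144; remainder 7
5 ≤ 7 < 8, so take 5; remainder 2
2 ≤ 2 < 3, so take 2; remainder 0
So 3112 = 2584 + 377 + 144 + 5 + 2, with no two terms consecutive in the sequence.

2584 + 377 + 144 + 5 + 2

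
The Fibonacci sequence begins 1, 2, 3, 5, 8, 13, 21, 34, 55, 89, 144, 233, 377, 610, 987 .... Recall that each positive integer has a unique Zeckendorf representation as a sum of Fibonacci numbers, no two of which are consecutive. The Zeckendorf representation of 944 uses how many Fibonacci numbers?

6

subtract 610 from 944: 334 remains
subtract 233 from 334: 101 remains
subtract 89 from 101: 12 remains
subtract 8 from 12: 4 remains
subtract 3 from 4: 1 remains
subtract 1 from 1: 0 remains
944 = 610 + 233 + 89 + 8 + 3 + 1, which has 6 terms.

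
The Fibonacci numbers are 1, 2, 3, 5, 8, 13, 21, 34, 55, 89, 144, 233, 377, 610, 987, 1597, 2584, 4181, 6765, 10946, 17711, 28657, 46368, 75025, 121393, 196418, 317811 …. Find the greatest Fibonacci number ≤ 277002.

196418 ≤ 277002 < 317811, so the largest Fibonacci number not exceeding 277002 is 196418.

196418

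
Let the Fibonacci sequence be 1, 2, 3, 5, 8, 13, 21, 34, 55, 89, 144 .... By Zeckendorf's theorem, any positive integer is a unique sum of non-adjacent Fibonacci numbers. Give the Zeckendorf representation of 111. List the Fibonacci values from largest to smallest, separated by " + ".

89 + 21 + 1

Repeatedly subtract the largest Fibonacci number that fits:
111 − 89 = 22
22 − 21 = 1
1 − 1 = 0
So 111 = 89 + 21 + 1, with no two terms consecutive in the sequence.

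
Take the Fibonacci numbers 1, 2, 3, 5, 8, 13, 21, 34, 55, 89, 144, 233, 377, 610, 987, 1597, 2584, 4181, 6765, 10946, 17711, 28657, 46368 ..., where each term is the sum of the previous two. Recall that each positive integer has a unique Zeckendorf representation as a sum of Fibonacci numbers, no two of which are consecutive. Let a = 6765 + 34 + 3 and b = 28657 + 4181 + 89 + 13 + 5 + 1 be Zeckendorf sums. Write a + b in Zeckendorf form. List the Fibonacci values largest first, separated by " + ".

28657 + 10946 + 144 + 1

The two numbers are 6802 and 32946, so their sum is 39748.
take 28657 (≤ 39748); 39748 − 28657 = 11091
take 10946 (≤ 11091); 11091 − 10946 = 145
take 144 (≤ 145); 145 − 144 = 1
take 1 (≤ 1); 1 − 1 = 0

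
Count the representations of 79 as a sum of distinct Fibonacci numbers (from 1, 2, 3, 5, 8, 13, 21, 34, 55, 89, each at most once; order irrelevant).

8

Starting from the Zeckendorf form and repeatedly splitting a term F_k into F_{k−1} + F_{k−2} (when neither is already used) reaches every representation.
79 = 55+21+3 = 55+21+2+1 = 55+13+8+3 = 55+13+8+2+1 = 34+21+13+8+3 = … (3 more), for 8 in all.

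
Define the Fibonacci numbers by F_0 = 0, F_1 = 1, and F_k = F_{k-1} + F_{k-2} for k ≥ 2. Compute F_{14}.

Iterating the recurrence up to F_{9} = 34 and F_{8} = 21:
F_{10} = F_{9} + F_{8} = 34 + 21 = 55
F_{11} = F_{10} + F_{9} = 55 + 34 = 89
F_{12} = F_{11} + F_{10} = 89 + 55 = 144
F_{13} = F_{12} + F_{11} = 144 + 89 = 233
F_{14} = F_{13} + F_{12} = 233 + 144 = 377

377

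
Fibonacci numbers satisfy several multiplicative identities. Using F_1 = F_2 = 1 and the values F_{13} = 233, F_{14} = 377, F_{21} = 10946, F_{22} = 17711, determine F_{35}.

By the addition formula F_{m+n} = F_m F_{n+1} + F_{m−1} F_n with m=22, n=13: F_{35} = 17711·377 + 10946·233 = 6677047 + 2550418 = 9227465.

9227465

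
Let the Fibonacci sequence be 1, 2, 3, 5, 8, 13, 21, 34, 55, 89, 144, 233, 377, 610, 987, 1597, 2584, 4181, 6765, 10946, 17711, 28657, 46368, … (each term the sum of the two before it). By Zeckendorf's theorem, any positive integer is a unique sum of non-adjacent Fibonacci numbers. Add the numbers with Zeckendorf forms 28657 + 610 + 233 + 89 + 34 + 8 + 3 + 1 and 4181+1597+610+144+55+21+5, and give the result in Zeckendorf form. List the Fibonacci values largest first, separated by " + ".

The two numbers are 29635 and 6613, so their sum is 36248.
take 28657 (≤ 36248); 36248 − 28657 = 7591
take 6765 (≤ 7591); 7591 − 6765 = 826
take 610 (≤ 826); 826 − 610 = 216
take 144 (≤ 216); 216 − 144 = 72
take 55 (≤ 72); 72 − 55 = 17
take 13 (≤ 17); 17 − 13 = 4
take 3 (≤ 4); 4 − 3 = 1
take 1 (≤ 1); 1 − 1 = 0

28657 + 6765 + 610 + 144 + 55 + 13 + 3 + 1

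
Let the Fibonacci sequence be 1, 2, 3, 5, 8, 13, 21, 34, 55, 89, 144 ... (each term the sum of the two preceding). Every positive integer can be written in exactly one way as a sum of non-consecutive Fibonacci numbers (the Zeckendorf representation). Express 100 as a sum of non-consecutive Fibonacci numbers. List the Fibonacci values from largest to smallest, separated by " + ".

89 + 8 + 3

Repeatedly subtract the largest Fibonacci number that fits:
subtract 89 from 100: 11 remains
subtract 8 from 11: 3 remains
subtract 3 from 3: 0 remains
So 100 = 89 + 8 + 3, with no two terms consecutive in the sequence.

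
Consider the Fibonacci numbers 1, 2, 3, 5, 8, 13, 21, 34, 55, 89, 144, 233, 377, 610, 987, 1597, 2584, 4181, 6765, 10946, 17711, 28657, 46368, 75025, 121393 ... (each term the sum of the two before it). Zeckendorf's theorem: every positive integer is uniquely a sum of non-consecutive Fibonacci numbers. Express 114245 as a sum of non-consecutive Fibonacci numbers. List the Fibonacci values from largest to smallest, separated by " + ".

largest Fibonacci ≤ 114245 is 75025; 114245 − 75025 = 39220
largest Fibonacci ≤ 39220 is 28657; 39220 − 28657 = 10563
largest Fibonacci ≤ 10563 is 6765; 10563 − 6765 = 3798
largest Fibonacci ≤ 3798 is 2584; 3798 − 2584 = 1214
largest Fibonacci ≤ 1214 is 987; 1214 − 987 = 227
largest Fibonacci ≤ 227 is 144; 227 − 144 = 83
largest Fibonacci ≤ 83 is 55; 83 − 55 = 28
largest Fibonacci ≤ 28 is 21; 28 − 21 = 7
largest Fibonacci ≤ 7 is 5; 7 − 5 = 2
largest Fibonacci ≤ 2 is 2; 2 − 2 = 0
So 114245 = 75025 + 28657 + 6765 + 2584 + 987 + 144 + 55 + 21 + 5 + 2, with no two terms consecutive in the sequence.

75025 + 28657 + 6765 + 2584 + 987 + 144 + 55 + 21 + 5 + 2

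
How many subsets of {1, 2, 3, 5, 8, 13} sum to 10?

Starting from the Zeckendorf form and repeatedly splitting a term F_k into F_{k−1} + F_{k−2} (when neither is already used) reaches every representation.
10 = 8+2 = 5+3+2 — 2 representations.

2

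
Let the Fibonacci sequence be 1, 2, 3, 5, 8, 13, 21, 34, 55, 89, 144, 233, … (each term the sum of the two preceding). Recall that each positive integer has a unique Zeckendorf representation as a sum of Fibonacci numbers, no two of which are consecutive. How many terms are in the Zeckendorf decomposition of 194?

Greedy algorithm:
194: greatest Fibonacci not exceeding it is 144, leaving 50
50: greatest Fibonacci not exceeding it is 34, leaving 16
16: greatest Fibonacci not exceeding it is 13, leaving 3
3: greatest Fibonacci not exceeding it is 3, leaving 0
194 = 144 + 34 + 13 + 3, which has 4 terms.

4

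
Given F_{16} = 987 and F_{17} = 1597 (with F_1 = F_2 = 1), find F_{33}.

3524578

By F_{2k+1} = F_k² + F_{k+1}²: F_{33} = 987² + 1597² = 974169 + 2550409 = 3524578.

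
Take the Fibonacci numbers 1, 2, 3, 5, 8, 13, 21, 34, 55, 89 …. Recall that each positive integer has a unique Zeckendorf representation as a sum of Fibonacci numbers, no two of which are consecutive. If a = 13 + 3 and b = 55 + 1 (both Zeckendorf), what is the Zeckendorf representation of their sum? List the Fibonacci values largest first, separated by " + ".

The two numbers are 16 and 56, so their sum is 72.
largest Fibonacci ≤ 72 is 55; 72 − 55 = 17
largest Fibonacci ≤ 17 is 13; 17 − 13 = 4
largest Fibonacci ≤ 4 is 3; 4 − 3 = 1
largest Fibonacci ≤ 1 is 1; 1 − 1 = 0

55 + 13 + 3 + 1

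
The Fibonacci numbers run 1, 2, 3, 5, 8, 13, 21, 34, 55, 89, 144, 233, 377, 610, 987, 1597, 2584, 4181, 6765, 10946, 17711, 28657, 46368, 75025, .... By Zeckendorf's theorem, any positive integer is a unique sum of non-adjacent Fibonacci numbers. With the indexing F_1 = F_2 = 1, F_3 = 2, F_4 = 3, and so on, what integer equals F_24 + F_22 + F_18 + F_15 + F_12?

67417

F_24 + F_22 + F_18 + F_15 + F_12 = 46368 + 17711 + 2584 + 610 + 144 = 67417.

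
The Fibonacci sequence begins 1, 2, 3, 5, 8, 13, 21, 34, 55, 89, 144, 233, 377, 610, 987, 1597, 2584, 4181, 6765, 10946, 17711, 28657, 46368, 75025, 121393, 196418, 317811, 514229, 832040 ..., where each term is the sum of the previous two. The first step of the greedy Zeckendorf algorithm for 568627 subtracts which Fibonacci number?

514229

514229 ≤ 568627 < 832040, so the largest Fibonacci number not exceeding 568627 is 514229.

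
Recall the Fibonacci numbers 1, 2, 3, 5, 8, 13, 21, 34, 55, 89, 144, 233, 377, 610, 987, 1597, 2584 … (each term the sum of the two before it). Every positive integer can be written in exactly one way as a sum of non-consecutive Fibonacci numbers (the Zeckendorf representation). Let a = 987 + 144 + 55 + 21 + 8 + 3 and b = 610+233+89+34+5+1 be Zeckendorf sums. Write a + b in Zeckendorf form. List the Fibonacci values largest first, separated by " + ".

The two numbers are 1218 and 972, so their sum is 2190.
Repeatedly subtract the largest Fibonacci number that fits:
2190 − 1597 = 593
593 − 377 = 216
216 − 144 = 72
72 − 55 = 17
17 − 13 = 4
4 − 3 = 1
1 − 1 = 0

1597 + 377 + 144 + 55 + 13 + 3 + 1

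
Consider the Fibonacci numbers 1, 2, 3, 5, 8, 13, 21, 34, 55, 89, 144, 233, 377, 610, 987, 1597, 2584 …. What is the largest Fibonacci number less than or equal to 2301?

1597

1597 ≤ 2301 < 2584, so the largest Fibonacci number not exceeding 2301 is 1597.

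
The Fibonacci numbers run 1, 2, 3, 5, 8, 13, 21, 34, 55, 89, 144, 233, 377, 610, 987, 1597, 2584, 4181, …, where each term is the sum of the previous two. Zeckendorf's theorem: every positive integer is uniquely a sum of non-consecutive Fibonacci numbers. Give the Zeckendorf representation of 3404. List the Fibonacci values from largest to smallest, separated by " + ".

Greedily peel off the largest Fibonacci term at each step:
take 2584 (≤ 3404); 3404 − 2584 = 820
take 610 (≤ 820); 820 − 610 = 210
take 144 (≤ 210); 210 − 144 = 66
take 55 (≤ 66); 66 − 55 = 11
take 8 (≤ 11); 11 − 8 = 3
take 3 (≤ 3); 3 − 3 = 0
So 3404 = 2584 + 610 + 144 + 55 + 8 + 3, with no two terms consecutive in the sequence.

2584 + 610 + 144 + 55 + 8 + 3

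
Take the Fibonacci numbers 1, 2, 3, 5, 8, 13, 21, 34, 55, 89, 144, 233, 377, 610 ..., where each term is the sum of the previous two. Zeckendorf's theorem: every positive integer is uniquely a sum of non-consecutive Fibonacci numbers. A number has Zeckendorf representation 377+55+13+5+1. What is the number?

377+55+13+5+1 = 451.

451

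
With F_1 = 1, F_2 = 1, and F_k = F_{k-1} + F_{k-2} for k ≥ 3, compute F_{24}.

46368

Iterating the recurrence up to F_{19} = 4181 and F_{18} = 2584:
F_{20} = F_{19} + F_{18} = 4181 + 2584 = 6765
F_{21} = F_{20} + F_{19} = 6765 + 4181 = 10946
F_{22} = F_{21} + F_{20} = 10946 + 6765 = 17711
F_{23} = F_{22} + F_{21} = 17711 + 10946 = 28657
F_{24} = F_{23} + F_{22} = 28657 + 17711 = 46368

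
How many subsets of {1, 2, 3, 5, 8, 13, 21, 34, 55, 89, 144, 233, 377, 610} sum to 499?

4

Each representation comes from the Zeckendorf form by replacing some F_k with F_{k−1} + F_{k−2} where possible.
499 = 377+89+21+8+3+1 = 377+55+34+21+8+3+1 = 233+144+89+21+8+3+1 = 233+144+55+34+21+8+3+1 — 4 representations.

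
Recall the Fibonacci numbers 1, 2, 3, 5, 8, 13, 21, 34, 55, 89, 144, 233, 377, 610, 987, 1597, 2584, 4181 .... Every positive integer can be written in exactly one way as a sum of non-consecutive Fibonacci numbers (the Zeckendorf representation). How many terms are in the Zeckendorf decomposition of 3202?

3

Greedy algorithm:
subtract 2584 from 3202: 618 remains
subtract 610 from 618: 8 remains
subtract 8 from 8: 0 remains
3202 = 2584 + 610 + 8, which has 3 terms.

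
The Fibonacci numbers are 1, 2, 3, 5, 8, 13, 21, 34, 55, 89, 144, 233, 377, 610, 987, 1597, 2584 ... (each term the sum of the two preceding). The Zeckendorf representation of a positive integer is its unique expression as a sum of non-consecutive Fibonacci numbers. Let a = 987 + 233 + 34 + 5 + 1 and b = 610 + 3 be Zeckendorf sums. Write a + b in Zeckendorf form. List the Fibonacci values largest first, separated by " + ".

1597 + 233 + 34 + 8 + 1

The two numbers are 1260 and 613, so their sum is 1873.
Greedily peel off the largest Fibonacci term at each step:
largest Fibonacci ≤ 1873 is 1597; 1873 − 1597 = 276
largest Fibonacci ≤ 276 is 233; 276 − 233 = 43
largest Fibonacci ≤ 43 is 34; 43 − 34 = 9
largest Fibonacci ≤ 9 is 8; 9 − 8 = 1
largest Fibonacci ≤ 1 is 1; 1 − 1 = 0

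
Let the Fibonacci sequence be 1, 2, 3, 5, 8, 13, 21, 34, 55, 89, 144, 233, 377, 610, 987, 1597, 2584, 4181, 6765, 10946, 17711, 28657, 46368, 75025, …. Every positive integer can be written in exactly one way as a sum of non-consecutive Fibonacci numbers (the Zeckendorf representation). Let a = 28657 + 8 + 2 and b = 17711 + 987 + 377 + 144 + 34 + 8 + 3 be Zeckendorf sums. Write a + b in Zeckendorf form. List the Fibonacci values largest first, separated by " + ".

The two numbers are 28667 and 19264, so their sum is 47931.
Repeatedly subtract the largest Fibonacci number that fits:
largest Fibonacci ≤ 47931 is 46368; 47931 − 46368 = 1563
largest Fibonacci ≤ 1563 is 987; 1563 − 987 = 576
largest Fibonacci ≤ 576 is 377; 576 − 377 = 199
largest Fibonacci ≤ 199 is 144; 199 − 144 = 55
largest Fibonacci ≤ 55 is 55; 55 − 55 = 0

46368 + 987 + 377 + 144 + 55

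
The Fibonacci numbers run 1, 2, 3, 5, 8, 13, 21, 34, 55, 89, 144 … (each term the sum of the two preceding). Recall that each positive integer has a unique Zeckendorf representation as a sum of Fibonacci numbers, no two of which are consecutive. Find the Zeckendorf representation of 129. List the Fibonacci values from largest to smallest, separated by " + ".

89 ≤ 129 < 144, so take 89; remainder 40
34 ≤ 40 < 55, so take 34; remainder 6
5 ≤ 6 < 8, so take 5; remainder 1
1 ≤ 1 < 2, so take 1; remainder 0
So 129 = 89 + 34 + 5 + 1, with no two terms consecutive in the sequence.

89 + 34 + 5 + 1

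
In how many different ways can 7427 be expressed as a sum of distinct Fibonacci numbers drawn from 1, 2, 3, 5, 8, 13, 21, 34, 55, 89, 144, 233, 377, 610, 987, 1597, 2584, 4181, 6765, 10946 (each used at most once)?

39

7427 = 6765+610+34+13+5 = 6765+610+34+13+3+2 = 6765+377+233+34+13+5 = 4181+2584+610+34+13+5 = 6765+610+34+8+5+3+2 = … (34 more), for 39 in all.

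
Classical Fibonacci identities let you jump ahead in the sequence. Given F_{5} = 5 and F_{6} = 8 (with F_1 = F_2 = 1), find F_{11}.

89

By F_{2k+1} = F_k² + F_{k+1}²: F_{11} = 5² + 8² = 25 + 64 = 89.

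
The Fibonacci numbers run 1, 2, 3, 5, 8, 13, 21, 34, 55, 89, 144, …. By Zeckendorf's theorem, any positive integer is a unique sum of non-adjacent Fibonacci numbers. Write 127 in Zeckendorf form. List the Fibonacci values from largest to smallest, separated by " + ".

89 + 34 + 3 + 1

largest Fibonacci ≤ 127 is 89; 127 − 89 = 38
largest Fibonacci ≤ 38 is 34; 38 − 34 = 4
largest Fibonacci ≤ 4 is 3; 4 − 3 = 1
largest Fibonacci ≤ 1 is 1; 1 − 1 = 0
So 127 = 89 + 34 + 3 + 1, with no two terms consecutive in the sequence.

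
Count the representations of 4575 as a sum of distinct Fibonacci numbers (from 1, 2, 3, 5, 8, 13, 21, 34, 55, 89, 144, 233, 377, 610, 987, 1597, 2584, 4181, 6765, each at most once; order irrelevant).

24

4575 = 4181+377+13+3+1 = 4181+377+8+5+3+1 = 4181+233+144+13+3+1 = … (21 more), for 24 in all.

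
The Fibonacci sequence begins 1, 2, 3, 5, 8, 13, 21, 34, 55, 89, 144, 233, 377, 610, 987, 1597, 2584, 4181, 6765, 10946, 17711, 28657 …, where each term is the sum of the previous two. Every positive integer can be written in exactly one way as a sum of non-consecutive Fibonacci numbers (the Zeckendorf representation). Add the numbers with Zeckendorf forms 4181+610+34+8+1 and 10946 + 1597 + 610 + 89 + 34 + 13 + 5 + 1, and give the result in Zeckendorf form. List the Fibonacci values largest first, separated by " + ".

17711 + 377 + 34 + 5 + 2

The two numbers are 4834 and 13295, so their sum is 18129.
Greedy algorithm:
18129: greatest Fibonacci not exceeding it is 17711, leaving 418
418: greatest Fibonacci not exceeding it is 377, leaving 41
41: greatest Fibonacci not exceeding it is 34, leaving 7
7: greatest Fibonacci not exceeding it is 5, leaving 2
2: greatest Fibonacci not exceeding it is 2, leaving 0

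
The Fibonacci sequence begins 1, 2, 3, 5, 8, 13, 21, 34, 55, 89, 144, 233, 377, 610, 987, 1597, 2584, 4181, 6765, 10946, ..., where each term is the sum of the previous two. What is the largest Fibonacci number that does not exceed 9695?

6765

6765 ≤ 9695 < 10946, so the largest Fibonacci number not exceeding 9695 is 6765.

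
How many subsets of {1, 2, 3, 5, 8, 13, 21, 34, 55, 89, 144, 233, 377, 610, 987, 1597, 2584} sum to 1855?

Each representation comes from the Zeckendorf form by replacing some F_k with F_{k−1} + F_{k−2} where possible.
1855 = 1597+233+21+3+1 = 1597+233+13+8+3+1 = 1597+144+89+21+3+1 = … (13 more), for 16 in all.

16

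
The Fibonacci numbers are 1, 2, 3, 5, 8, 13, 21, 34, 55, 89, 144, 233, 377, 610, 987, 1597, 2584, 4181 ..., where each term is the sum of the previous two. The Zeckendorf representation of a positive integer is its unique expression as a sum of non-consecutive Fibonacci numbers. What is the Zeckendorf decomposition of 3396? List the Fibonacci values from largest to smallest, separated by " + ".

largest Fibonacci ≤ 3396 is 2584; 3396 − 2584 = 812
largest Fibonacci ≤ 812 is 610; 812 − 610 = 202
largest Fibonacci ≤ 202 is 144; 202 − 144 = 58
largest Fibonacci ≤ 58 is 55; 58 − 55 = 3
largest Fibonacci ≤ 3 is 3; 3 − 3 = 0
So 3396 = 2584 + 610 + 144 + 55 + 3, with no two terms consecutive in the sequence.

2584 + 610 + 144 + 55 + 3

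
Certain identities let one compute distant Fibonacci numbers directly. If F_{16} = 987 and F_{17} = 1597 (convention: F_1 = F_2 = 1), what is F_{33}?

3524578

By F_{2k+1} = F_k² + F_{k+1}²: F_{33} = 987² + 1597² = 974169 + 2550409 = 3524578.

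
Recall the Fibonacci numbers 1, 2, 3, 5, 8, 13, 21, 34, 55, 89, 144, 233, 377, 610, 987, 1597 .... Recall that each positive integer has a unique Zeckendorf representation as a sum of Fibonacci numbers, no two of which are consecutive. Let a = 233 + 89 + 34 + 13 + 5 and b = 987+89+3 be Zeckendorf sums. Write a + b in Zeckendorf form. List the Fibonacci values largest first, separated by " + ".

987 + 377 + 89

The two numbers are 374 and 1079, so their sum is 1453.
Greedily peel off the largest Fibonacci term at each step:
987 ≤ 1453 < 1597, so take 987; remainder 466
377 ≤ 466 < 610, so take 377; remainder 89
89 ≤ 89 < 144, so take 89; remainder 0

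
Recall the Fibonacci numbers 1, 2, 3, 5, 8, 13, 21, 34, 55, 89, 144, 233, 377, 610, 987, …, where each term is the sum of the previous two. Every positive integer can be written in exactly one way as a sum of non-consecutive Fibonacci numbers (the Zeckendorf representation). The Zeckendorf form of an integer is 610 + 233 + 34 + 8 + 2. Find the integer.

887

610 + 233 + 34 + 8 + 2 = 887.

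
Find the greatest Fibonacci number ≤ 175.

144 ≤ 175 < 233, so the largest Fibonacci number not exceeding 175 is 144.

144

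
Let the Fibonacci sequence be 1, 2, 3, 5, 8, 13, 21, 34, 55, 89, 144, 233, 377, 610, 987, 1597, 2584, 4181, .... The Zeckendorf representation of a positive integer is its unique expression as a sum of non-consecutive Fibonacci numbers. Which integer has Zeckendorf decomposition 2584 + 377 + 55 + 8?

2584 + 377 + 55 + 8 = 3024.

3024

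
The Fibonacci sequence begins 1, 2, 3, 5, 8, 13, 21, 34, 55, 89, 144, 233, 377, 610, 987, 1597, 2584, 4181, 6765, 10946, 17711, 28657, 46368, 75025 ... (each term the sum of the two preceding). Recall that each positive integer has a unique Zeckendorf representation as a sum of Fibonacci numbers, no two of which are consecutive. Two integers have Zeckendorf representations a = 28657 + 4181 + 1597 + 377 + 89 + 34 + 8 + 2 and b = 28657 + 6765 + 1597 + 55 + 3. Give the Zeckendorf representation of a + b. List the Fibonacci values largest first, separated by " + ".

The two numbers are 34945 and 37077, so their sum is 72022.
take 46368 (≤ 72022); 72022 − 46368 = 25654
take 17711 (≤ 25654); 25654 − 17711 = 7943
take 6765 (≤ 7943); 7943 − 6765 = 1178
take 987 (≤ 1178); 1178 − 987 = 191
take 144 (≤ 191); 191 − 144 = 47
take 34 (≤ 47); 47 − 34 = 13
take 13 (≤ 13); 13 − 13 = 0

46368 + 17711 + 6765 + 987 + 144 + 34 + 13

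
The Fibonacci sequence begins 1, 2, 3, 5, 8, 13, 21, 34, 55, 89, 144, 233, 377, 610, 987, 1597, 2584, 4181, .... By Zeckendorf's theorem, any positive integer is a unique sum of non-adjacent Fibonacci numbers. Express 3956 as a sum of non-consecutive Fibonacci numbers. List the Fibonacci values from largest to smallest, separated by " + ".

Repeatedly subtract the largest Fibonacci number that fits:
subtract 2584 from 3956: 1372 remains
subtract 987 from 1372: 385 remains
subtract 377 from 385: 8 remains
subtract 8 from 8: 0 remains
So 3956 = 2584 + 987 + 377 + 8, with no two terms consecutive in the sequence.

2584 + 987 + 377 + 8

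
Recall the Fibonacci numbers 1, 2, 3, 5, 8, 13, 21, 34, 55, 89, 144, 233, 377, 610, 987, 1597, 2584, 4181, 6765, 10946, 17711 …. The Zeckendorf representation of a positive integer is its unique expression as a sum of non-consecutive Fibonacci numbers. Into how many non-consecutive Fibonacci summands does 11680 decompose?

5

11680 − 10946 = 734
734 − 610 = 124
124 − 89 = 35
35 − 34 = 1
1 − 1 = 0
11680 = 10946 + 610 + 89 + 34 + 1, which has 5 terms.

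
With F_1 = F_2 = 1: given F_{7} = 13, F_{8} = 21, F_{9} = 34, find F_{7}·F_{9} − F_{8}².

1

13·34 − 21² = 442 − 441 = 1. (Cassini's identity: F_{k−1}F_{k+1} − F_k² = (−1)^k.)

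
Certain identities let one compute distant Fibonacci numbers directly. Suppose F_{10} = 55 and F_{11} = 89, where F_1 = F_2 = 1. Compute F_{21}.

10946

By F_{2k+1} = F_k² + F_{k+1}²: F_{21} = 55² + 89² = 3025 + 7921 = 10946.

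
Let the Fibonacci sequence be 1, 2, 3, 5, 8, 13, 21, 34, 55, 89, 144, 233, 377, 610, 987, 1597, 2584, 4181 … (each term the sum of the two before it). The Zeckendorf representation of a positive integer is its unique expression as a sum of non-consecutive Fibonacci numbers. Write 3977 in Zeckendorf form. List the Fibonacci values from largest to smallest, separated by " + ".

take 2584 (≤ 3977); 3977 − 2584 = 1393
take 987 (≤ 1393); 1393 − 987 = 406
take 377 (≤ 406); 406 − 377 = 29
take 21 (≤ 29); 29 − 21 = 8
take 8 (≤ 8); 8 − 8 = 0
So 3977 = 2584 + 987 + 377 + 21 + 8, with no two terms consecutive in the sequence.

2584 + 987 + 377 + 21 + 8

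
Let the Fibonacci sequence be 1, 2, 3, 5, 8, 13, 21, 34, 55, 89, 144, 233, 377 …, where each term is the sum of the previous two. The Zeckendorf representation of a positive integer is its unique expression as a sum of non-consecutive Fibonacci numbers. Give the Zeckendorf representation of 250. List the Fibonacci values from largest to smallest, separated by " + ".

233 + 13 + 3 + 1

Repeatedly subtract the largest Fibonacci number that fits:
take 233 (≤ 250); 250 − 233 = 17
take 13 (≤ 17); 17 − 13 = 4
take 3 (≤ 4); 4 − 3 = 1
take 1 (≤ 1); 1 − 1 = 0
So 250 = 233 + 13 + 3 + 1, with no two terms consecutive in the sequence.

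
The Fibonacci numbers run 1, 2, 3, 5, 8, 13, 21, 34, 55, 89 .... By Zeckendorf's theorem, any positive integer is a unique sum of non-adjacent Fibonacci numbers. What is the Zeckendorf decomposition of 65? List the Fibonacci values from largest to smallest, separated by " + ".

55 + 8 + 2

take 55 (≤ 65); 65 − 55 = 10
take 8 (≤ 10); 10 − 8 = 2
take 2 (≤ 2); 2 − 2 = 0
So 65 = 55 + 8 + 2, with no two terms consecutive in the sequence.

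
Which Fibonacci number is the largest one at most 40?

34

34 ≤ 40 < 55, so the largest Fibonacci number not exceeding 40 is 34.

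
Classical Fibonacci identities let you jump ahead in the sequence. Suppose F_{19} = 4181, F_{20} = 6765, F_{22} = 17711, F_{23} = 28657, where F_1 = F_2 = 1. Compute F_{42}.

By the addition formula F_{m+n} = F_m F_{n+1} + F_{m−1} F_n with m=20, n=22: F_{42} = 6765·28657 + 4181·17711 = 193864605 + 74049691 = 267914296.

267914296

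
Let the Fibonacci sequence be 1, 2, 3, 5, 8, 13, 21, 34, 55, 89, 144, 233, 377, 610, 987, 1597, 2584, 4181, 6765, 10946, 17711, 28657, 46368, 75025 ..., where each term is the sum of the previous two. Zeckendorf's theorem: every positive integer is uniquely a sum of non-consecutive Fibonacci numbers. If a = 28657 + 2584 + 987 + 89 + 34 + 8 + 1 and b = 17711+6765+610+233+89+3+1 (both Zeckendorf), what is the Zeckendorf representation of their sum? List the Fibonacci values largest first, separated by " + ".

The two numbers are 32360 and 25412, so their sum is 57772.
Repeatedly subtract the largest Fibonacci number that fits:
57772 − 46368 = 11404
11404 − 10946 = 458
458 − 377 = 81
81 − 55 = 26
26 − 21 = 5
5 − 5 = 0

46368 + 10946 + 377 + 55 + 21 + 5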